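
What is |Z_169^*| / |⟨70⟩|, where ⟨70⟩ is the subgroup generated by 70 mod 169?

ord(70) | φ(169) = φ(13^2) = 13·(13−1) = 156 = 2^2 · 3 · 13.
Divisors of 156: 1, 2, 3, 4, 6, 12, 13, 26, 39, 52, 78, 156.
Check 70^d mod 169 for each divisor in increasing order:
70^1 ≡ 70 (mod 169)
70^2 ≡ 168 (mod 169)
70^3 ≡ 99 (mod 169)
70^4 ≡ 1 (mod 169) ✓
Thus |⟨70⟩| = ord(70) = 4.
The index is φ(169) / ord(70) = 156 / 4 = 39.

39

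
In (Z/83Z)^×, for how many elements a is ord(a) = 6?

0

φ(83) = 83 − 1 = 82 = 2 · 41.
(Z/83Z)^× is cyclic (|G| = 82); a cyclic group of order m has exactly φ(d) elements of each order d | m, and none otherwise.
Here 82 is not a multiple of 6, so there are no elements of order 6.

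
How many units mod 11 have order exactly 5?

4

φ(11) = 11 − 1 = 10 = 2 · 5.
In a cyclic group of order 10, there are φ(d) elements of order d for each divisor d of 10, and zero for non-divisors.
5 | 10, and φ(5) = 5 − 1 = 4.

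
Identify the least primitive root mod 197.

φ(197) = 197 − 1 = 196 = 2^2 · 7^2.
Test candidates g = 2, 3, … against the prime factors q ∈ {2, 7} of φ(197): g is a generator iff g^(196/q) ≢ 1 for every such q.
g = 2: 2^98 ≡ 196; 2^28 ≡ 104 — none is 1, so 2 is a primitive root.
Hence the least primitive root of 197 is 2.

2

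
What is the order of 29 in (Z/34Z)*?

ord(29) | φ(34) = φ(2)·φ(17) = 1·16 = 16 = 2^4.
Divisors of 16: 1, 2, 4, 8, 16.
Evaluate successive powers at the divisors of 16:
29^1 ≡ 29 (mod 34)
29^2 ≡ 25 (mod 34)
29^4 ≡ 13 (mod 34)
29^8 ≡ 33 (mod 34)
29^16 ≡ 1 (mod 34) ✓
So ord_34(29) = 16.

16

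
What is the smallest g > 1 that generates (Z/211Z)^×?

2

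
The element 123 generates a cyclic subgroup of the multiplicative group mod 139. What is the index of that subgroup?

1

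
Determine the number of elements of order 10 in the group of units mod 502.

4

φ(502) = φ(2)·φ(251) = 1·250 = 250 = 2 · 5^3.
In a cyclic group of order 250, there are φ(d) elements of order d for each divisor d of 250, and zero for non-divisors.
10 = 2 · 5 divides 250, and φ(10) = 4.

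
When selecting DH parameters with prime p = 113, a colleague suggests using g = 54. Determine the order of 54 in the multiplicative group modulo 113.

By Lagrange's theorem, ord_113(54) divides φ(113) = 113 − 1 = 112 = 2^4 · 7.
Divisors of 112: 1, 2, 4, 7, 8, 14, 16, 28, 56, 112.
Compute 54^d (mod 113) for the divisors d until we hit 1:
54^1 ≡ 54
54^2 ≡ 91
54^4 ≡ 32
54^7 ≡ 65
54^8 ≡ 7
54^14 ≡ 44
54^16 ≡ 49
54^28 ≡ 15
54^56 ≡ 112
54^112 ≡ 1
Therefore the multiplicative order of 54 modulo 113 is 112.

112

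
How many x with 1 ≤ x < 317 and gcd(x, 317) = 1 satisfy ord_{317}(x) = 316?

156

φ(317) = 317 − 1 = 316 = 2^2 · 79.
In a cyclic group of order 316, there are φ(d) elements of order d for each divisor d of 316, and zero for non-divisors.
316 = 2^2 · 79 divides 316, and φ(316) = 156.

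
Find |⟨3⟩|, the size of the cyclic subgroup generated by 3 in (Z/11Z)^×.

Since 3 ∈ (Z/11Z)^×, its order divides φ(11) = 11 − 1 = 10 = 2 · 5.
Divisors of 10: 1, 2, 5, 10.
Test each divisor d:
3^1 ≡ 3
3^2 ≡ 9
3^5 ≡ 1
So ord_11(3) = 5.

5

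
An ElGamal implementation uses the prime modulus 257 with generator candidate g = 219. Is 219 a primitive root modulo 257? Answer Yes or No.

φ(257) = 257 − 1 = 256 = 2^8.
An element g generates (Z/257Z)^× iff g^(256/q) ≢ 1 (mod 257) for each prime q ∈ {2}.
219^128 ≡ 256 (mod 257)  [q = 2: ≢ 1 ✓]
None equal 1, so ord_257(219) = 256: 219 is a primitive root.

Yes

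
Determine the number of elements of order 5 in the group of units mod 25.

4

φ(25) = φ(5^2) = 5·(5−1) = 20 = 2^2 · 5.
(Z/25Z)^× is cyclic (|G| = 20); a cyclic group of order m has exactly φ(d) elements of each order d | m, and none otherwise.
5 | 20, and φ(5) = 5 − 1 = 4.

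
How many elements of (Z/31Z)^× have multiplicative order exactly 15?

φ(31) = 31 − 1 = 30 = 2 · 3 · 5.
Since (Z/31Z)^× is cyclic of order 30, the number of elements of order d is φ(d) when d | 30 and 0 otherwise.
15 = 3 · 5 divides 30, and φ(15) = 8.

8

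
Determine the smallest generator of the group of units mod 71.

7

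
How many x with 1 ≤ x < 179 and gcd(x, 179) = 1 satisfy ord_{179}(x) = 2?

φ(179) = 179 − 1 = 178 = 2 · 89.
Since (Z/179Z)^× is cyclic of order 178, the number of elements of order d is φ(d) when d | 178 and 0 otherwise.
2 | 178, and φ(2) = 2 − 1 = 1.

1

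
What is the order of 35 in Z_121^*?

110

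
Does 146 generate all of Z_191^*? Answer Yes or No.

φ(191) = 191 − 1 = 190 = 2 · 5 · 19.
Test 146^(190/q) mod 191 for each prime factor q of 190:
146^95 ≡ 190 (mod 191)  [q = 2: ≢ 1 ✓]
146^38 ≡ 184 (mod 191)  [q = 5: ≢ 1 ✓]
146^10 ≡ 6 (mod 191)  [q = 19: ≢ 1 ✓]
All checks pass, so 146 has order 190 and is a primitive root modulo 191.

Yes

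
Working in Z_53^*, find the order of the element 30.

4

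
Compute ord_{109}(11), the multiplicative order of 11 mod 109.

By Lagrange's theorem, ord_109(11) divides φ(109) = 109 − 1 = 108 = 2^2 · 3^3.
Divisors of 108: 1, 2, 3, 4, 6, 9, 12, 18, 27, 36, 54, 108.
Check 11^d mod 109 for each divisor in increasing order:
11^1 ≡ 11 (mod 109)
11^2 ≡ 12 (mod 109)
11^3 ≡ 23 (mod 109)
11^4 ≡ 35 (mod 109)
11^6 ≡ 93 (mod 109)
11^9 ≡ 68 (mod 109)
11^12 ≡ 38 (mod 109)
11^18 ≡ 46 (mod 109)
11^27 ≡ 76 (mod 109)
11^36 ≡ 45 (mod 109)
11^54 ≡ 108 (mod 109)
11^108 ≡ 1 (mod 109) ✓
The smallest such exponent is 108, so the order of 11 is 108.

108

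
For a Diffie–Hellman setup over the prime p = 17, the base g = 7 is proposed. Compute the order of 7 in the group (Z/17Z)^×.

Since 7 ∈ (Z/17Z)^×, its order divides φ(17) = 17 − 1 = 16 = 2^4.
Divisors of 16: 1, 2, 4, 8, 16.
Test each divisor d:
7^1 ≡ 7 (mod 17)
7^2 ≡ 15 (mod 17)
7^4 ≡ 4 (mod 17)
7^8 ≡ 16 (mod 17)
7^16 ≡ 1 (mod 17) ✓
The smallest such exponent is 16, so the order of 7 is 16.

16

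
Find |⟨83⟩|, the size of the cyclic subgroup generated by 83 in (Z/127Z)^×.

126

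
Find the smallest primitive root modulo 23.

5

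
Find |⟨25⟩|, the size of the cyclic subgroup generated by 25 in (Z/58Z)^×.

7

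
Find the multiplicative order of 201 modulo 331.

330

The order of 201 must divide φ(331) = 331 − 1 = 330 = 2 · 3 · 5 · 11.
Divisors of 330: 1, 2, 3, 5, 6, 10, 11, 15, 22, 30, 33, 55, 66, 110, 165, 330.
Test each divisor d:
201^1 ≡ 201 (mod 331)
201^2 ≡ 19 (mod 331)
201^3 ≡ 178 (mod 331)
201^5 ≡ 72 (mod 331)
201^6 ≡ 239 (mod 331)
201^10 ≡ 219 (mod 331)
201^11 ≡ 327 (mod 331)
201^15 ≡ 211 (mod 331)
201^22 ≡ 16 (mod 331)
201^30 ≡ 167 (mod 331)
201^33 ≡ 267 (mod 331)
201^55 ≡ 300 (mod 331)
201^66 ≡ 124 (mod 331)
201^110 ≡ 299 (mod 331)
201^165 ≡ 330 (mod 331)
201^330 ≡ 1 (mod 331) ✓
Hence ord(201) = 330.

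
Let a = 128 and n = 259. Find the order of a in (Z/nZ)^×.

36

The order of 128 must divide φ(259) = φ(7·37) = (7−1)·(37−1) = 6·36 = 216 = 2^3 · 3^3.
Divisors of 216: 1, 2, 3, 4, 6, 8, 9, 12, 18, 24, 27, 36, 54, 72, 108, 216.
Evaluate successive powers at the divisors of 216:
128^1 ≡ 128 (mod 259)
128^2 ≡ 67 (mod 259)
128^3 ≡ 29 (mod 259)
128^4 ≡ 86 (mod 259)
128^6 ≡ 64 (mod 259)
128^8 ≡ 144 (mod 259)
128^9 ≡ 43 (mod 259)
128^12 ≡ 211 (mod 259)
128^18 ≡ 36 (mod 259)
128^24 ≡ 232 (mod 259)
128^27 ≡ 253 (mod 259)
128^36 ≡ 1 (mod 259) ✓
Therefore the multiplicative order of 128 modulo 259 is 36.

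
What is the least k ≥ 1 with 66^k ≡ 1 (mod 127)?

42

By Lagrange's theorem, ord_127(66) divides φ(127) = 127 − 1 = 126 = 2 · 3^2 · 7.
Divisors of 126: 1, 2, 3, 6, 7, 9, 14, 18, 21, 42, 63, 126.
Check 66^d mod 127 for each divisor in increasing order:
66^1 ≡ 66 (mod 127)
66^2 ≡ 38 (mod 127)
66^3 ≡ 95 (mod 127)
66^6 ≡ 8 (mod 127)
66^7 ≡ 20 (mod 127)
66^9 ≡ 125 (mod 127)
66^14 ≡ 19 (mod 127)
66^18 ≡ 4 (mod 127)
66^21 ≡ 126 (mod 127)
66^42 ≡ 1 (mod 127) ✓
The smallest such exponent is 42, so the order of 66 is 42.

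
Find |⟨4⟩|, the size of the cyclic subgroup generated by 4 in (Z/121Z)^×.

The order of 4 must divide φ(121) = φ(11^2) = 11·(11−1) = 110 = 2 · 5 · 11.
Divisors of 110: 1, 2, 5, 10, 11, 22, 55, 110.
Check 4^d mod 121 for each divisor in increasing order:
4^1 ≡ 4 (mod 121)
4^2 ≡ 16 (mod 121)
4^5 ≡ 56 (mod 121)
4^10 ≡ 111 (mod 121)
4^11 ≡ 81 (mod 121)
4^22 ≡ 27 (mod 121)
4^55 ≡ 1 (mod 121) ✓
The smallest such exponent is 55, so the order of 4 is 55.

55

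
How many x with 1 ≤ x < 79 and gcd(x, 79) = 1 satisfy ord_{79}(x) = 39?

24

φ(79) = 79 − 1 = 78 = 2 · 3 · 13.
Since (Z/79Z)^× is cyclic of order 78, the number of elements of order d is φ(d) when d | 78 and 0 otherwise.
39 = 3 · 13 divides 78, and φ(39) = 24.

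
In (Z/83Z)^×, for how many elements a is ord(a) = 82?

40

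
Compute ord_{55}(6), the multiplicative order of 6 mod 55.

10

The order of 6 must divide φ(55) = φ(5·11) = (5−1)·(11−1) = 4·10 = 40 = 2^3 · 5.
Divisors of 40: 1, 2, 4, 5, 8, 10, 20, 40.
Test each divisor d:
6^1 ≡ 6
6^2 ≡ 36
6^4 ≡ 31
6^5 ≡ 21
6^8 ≡ 26
6^10 ≡ 1
The smallest such exponent is 10, so the order of 6 is 10.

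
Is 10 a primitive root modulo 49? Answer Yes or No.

Yes

φ(49) = φ(7^2) = 7·(7−1) = 42 = 2 · 3 · 7.
Test 10^(42/q) mod 49 for each prime factor q of 42:
10^21 ≡ 48 (mod 49)  [q = 2: ≢ 1 ✓]
10^14 ≡ 30 (mod 49)  [q = 3: ≢ 1 ✓]
10^6 ≡ 8 (mod 49)  [q = 7: ≢ 1 ✓]
None equal 1, so ord_49(10) = 42: 10 is a primitive root.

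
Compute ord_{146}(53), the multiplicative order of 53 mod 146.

72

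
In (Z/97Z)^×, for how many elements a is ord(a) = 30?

0

φ(97) = 97 − 1 = 96 = 2^5 · 3.
Since (Z/97Z)^× is cyclic of order 96, the number of elements of order d is φ(d) when d | 96 and 0 otherwise.
30 does not divide 96, so no element of (Z/97Z)^× has order 30.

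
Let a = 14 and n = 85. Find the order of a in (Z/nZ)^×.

16

Since 14 ∈ (Z/85Z)^×, its order divides φ(85) = φ(5·17) = (5−1)·(17−1) = 4·16 = 64 = 2^6.
Divisors of 64: 1, 2, 4, 8, 16, 32, 64.
Evaluate successive powers at the divisors of 64:
14^1 ≡ 14 (mod 85)
14^2 ≡ 26 (mod 85)
14^4 ≡ 81 (mod 85)
14^8 ≡ 16 (mod 85)
14^16 ≡ 1 (mod 85) ✓
Hence ord(14) = 16.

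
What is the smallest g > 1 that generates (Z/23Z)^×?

5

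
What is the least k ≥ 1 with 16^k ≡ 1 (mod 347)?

173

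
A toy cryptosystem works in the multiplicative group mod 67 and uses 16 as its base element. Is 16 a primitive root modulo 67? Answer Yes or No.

φ(67) = 67 − 1 = 66 = 2 · 3 · 11.
Test 16^(66/q) mod 67 for each prime factor q of 66:
16^33 ≡ 1 (mod 67)  [q = 2: ≡ 1 ✗]
16^22 ≡ 37 (mod 67)  [q = 3: ≢ 1 ✓]
16^6 ≡ 14 (mod 67)  [q = 11: ≢ 1 ✓]
16^33 ≡ 1 shows ord(16) | 33, strictly less than φ(67); not a primitive root.

No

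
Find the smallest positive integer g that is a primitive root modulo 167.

5

φ(167) = 167 − 1 = 166 = 2 · 83.
Test candidates g = 2, 3, … against the prime factors q ∈ {2, 83} of φ(167): g is a generator iff g^(166/q) ≢ 1 for every such q.
g = 2: 2^83 ≡ 1 — hits 1, so not a primitive root.
g = 3: 3^83 ≡ 1 — hits 1, so not a primitive root.
g = 4: 4^83 ≡ 1 — hits 1, so not a primitive root.
g = 5: 5^83 ≡ 166; 5^2 ≡ 25 — none is 1, so 5 is a primitive root.
The smallest primitive root modulo 167 is 5.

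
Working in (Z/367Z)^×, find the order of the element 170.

183

By Lagrange's theorem, ord_367(170) divides φ(367) = 367 − 1 = 366 = 2 · 3 · 61.
Divisors of 366: 1, 2, 3, 6, 61, 122, 183, 366.
Check 170^d mod 367 for each divisor in increasing order:
170^1 ≡ 170 (mod 367)
170^2 ≡ 274 (mod 367)
170^3 ≡ 338 (mod 367)
170^6 ≡ 107 (mod 367)
170^61 ≡ 283 (mod 367)
170^122 ≡ 83 (mod 367)
170^183 ≡ 1 (mod 367) ✓
So ord_367(170) = 183.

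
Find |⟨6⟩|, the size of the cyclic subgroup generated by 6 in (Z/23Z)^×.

11

By Lagrange's theorem, ord_23(6) divides φ(23) = 23 − 1 = 22 = 2 · 11.
Divisors of 22: 1, 2, 11, 22.
Compute 6^d (mod 23) for the divisors d until we hit 1:
6^1 ≡ 6
6^2 ≡ 13
6^11 ≡ 1
Hence ord(6) = 11.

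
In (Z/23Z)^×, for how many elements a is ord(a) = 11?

10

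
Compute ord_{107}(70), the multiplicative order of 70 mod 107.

106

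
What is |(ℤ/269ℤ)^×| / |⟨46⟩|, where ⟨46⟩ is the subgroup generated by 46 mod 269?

1

By Lagrange's theorem, ord_269(46) divides φ(269) = 269 − 1 = 268 = 2^2 · 67.
Divisors of 268: 1, 2, 4, 67, 134, 268.
Evaluate successive powers at the divisors of 268:
46^1 ≡ 46
46^2 ≡ 233
46^4 ≡ 220
46^67 ≡ 187
46^134 ≡ 268
46^268 ≡ 1
The order of 46 is 268, so the subgroup it generates has 268 elements.
[(Z/269Z)^× : ⟨46⟩] = 268/268 = 1.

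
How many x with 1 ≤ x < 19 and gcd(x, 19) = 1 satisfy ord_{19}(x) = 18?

6

φ(19) = 19 − 1 = 18 = 2 · 3^2.
In a cyclic group of order 18, there are φ(d) elements of order d for each divisor d of 18, and zero for non-divisors.
18 = 2 · 3^2 divides 18, and φ(18) = 6.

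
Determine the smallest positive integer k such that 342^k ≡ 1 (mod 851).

198

Since 342 ∈ (Z/851Z)^×, its order divides φ(851) = φ(23·37) = (23−1)·(37−1) = 22·36 = 792 = 2^3 · 3^2 · 11.
Divisors of 792: 1, 2, 3, 4, 6, 8, 9, 11, 12, 18, 22, 24, 33, 36, 44, 66, 72, 88, 99, 132, 198, 264, 396, 792.
Test each divisor d:
342^1 ≡ 342 (mod 851)
342^2 ≡ 377 (mod 851)
342^3 ≡ 433 (mod 851)
342^4 ≡ 12 (mod 851)
342^6 ≡ 269 (mod 851)
342^8 ≡ 144 (mod 851)
342^9 ≡ 741 (mod 851)
342^11 ≡ 229 (mod 851)
342^12 ≡ 26 (mod 851)
342^18 ≡ 186 (mod 851)
342^22 ≡ 530 (mod 851)
342^24 ≡ 676 (mod 851)
342^33 ≡ 528 (mod 851)
342^36 ≡ 556 (mod 851)
342^44 ≡ 70 (mod 851)
342^66 ≡ 507 (mod 851)
342^72 ≡ 223 (mod 851)
342^88 ≡ 645 (mod 851)
342^99 ≡ 482 (mod 851)
342^132 ≡ 47 (mod 851)
342^198 ≡ 1 (mod 851) ✓
Hence ord(342) = 198.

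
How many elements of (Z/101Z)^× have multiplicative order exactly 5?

φ(101) = 101 − 1 = 100 = 2^2 · 5^2.
In a cyclic group of order 100, there are φ(d) elements of order d for each divisor d of 100, and zero for non-divisors.
5 | 100, and φ(5) = 5 − 1 = 4.

4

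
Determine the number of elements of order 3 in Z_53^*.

0

φ(53) = 53 − 1 = 52 = 2^2 · 13.
Since (Z/53Z)^× is cyclic of order 52, the number of elements of order d is φ(d) when d | 52 and 0 otherwise.
3 does not divide 52, so no element of (Z/53Z)^× has order 3.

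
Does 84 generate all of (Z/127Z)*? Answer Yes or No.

No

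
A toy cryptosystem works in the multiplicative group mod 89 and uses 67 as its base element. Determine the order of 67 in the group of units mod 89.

11

The order of 67 must divide φ(89) = 89 − 1 = 88 = 2^3 · 11.
Divisors of 88: 1, 2, 4, 8, 11, 22, 44, 88.
Compute 67^d (mod 89) for the divisors d until we hit 1:
67^1 ≡ 67 (mod 89)
67^2 ≡ 39 (mod 89)
67^4 ≡ 8 (mod 89)
67^8 ≡ 64 (mod 89)
67^11 ≡ 1 (mod 89) ✓
The smallest such exponent is 11, so the order of 67 is 11.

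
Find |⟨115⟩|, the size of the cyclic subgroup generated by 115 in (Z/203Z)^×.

ord(115) | φ(203) = φ(7·29) = (7−1)·(29−1) = 6·28 = 168 = 2^3 · 3 · 7.
Divisors of 168: 1, 2, 3, 4, 6, 7, 8, 12, 14, 21, 24, 28, 42, 56, 84, 168.
Compute 115^d (mod 203) for the divisors d until we hit 1:
115^1 ≡ 115
115^2 ≡ 30
115^3 ≡ 202
115^4 ≡ 88
115^6 ≡ 1
So ord_203(115) = 6.

6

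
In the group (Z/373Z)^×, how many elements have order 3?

φ(373) = 373 − 1 = 372 = 2^2 · 3 · 31.
(Z/373Z)^× is cyclic (|G| = 372); a cyclic group of order m has exactly φ(d) elements of each order d | m, and none otherwise.
3 | 372, and φ(3) = 3 − 1 = 2.

2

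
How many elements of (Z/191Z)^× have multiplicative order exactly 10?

4

φ(191) = 191 − 1 = 190 = 2 · 5 · 19.
Since (Z/191Z)^× is cyclic of order 190, the number of elements of order d is φ(d) when d | 190 and 0 otherwise.
10 = 2 · 5 divides 190, and φ(10) = 4.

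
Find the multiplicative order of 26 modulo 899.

The order of 26 must divide φ(899) = φ(29·31) = (29−1)·(31−1) = 28·30 = 840 = 2^3 · 3 · 5 · 7.
Divisors of 840: 1, 2, 3, 4, 5, 6, 7, 8, 10, 12, 14, 15, 20, 21, 24, 28, 30, 35, 40, 42, 56, 60, 70, 84, 105, 120, 140, 168, 210, 280, 420, 840.
Check 26^d mod 899 for each divisor in increasing order:
26^1 ≡ 26 (mod 899)
26^2 ≡ 676 (mod 899)
26^3 ≡ 495 (mod 899)
26^4 ≡ 284 (mod 899)
26^5 ≡ 192 (mod 899)
26^6 ≡ 497 (mod 899)
26^7 ≡ 336 (mod 899)
26^8 ≡ 645 (mod 899)
26^10 ≡ 5 (mod 899)
26^12 ≡ 683 (mod 899)
26^14 ≡ 521 (mod 899)
26^15 ≡ 61 (mod 899)
26^20 ≡ 25 (mod 899)
26^21 ≡ 650 (mod 899)
26^24 ≡ 807 (mod 899)
26^28 ≡ 842 (mod 899)
26^30 ≡ 125 (mod 899)
26^35 ≡ 626 (mod 899)
26^40 ≡ 625 (mod 899)
26^42 ≡ 869 (mod 899)
26^56 ≡ 552 (mod 899)
26^60 ≡ 342 (mod 899)
26^70 ≡ 811 (mod 899)
26^84 ≡ 1 (mod 899) ✓
Hence ord(26) = 84.

84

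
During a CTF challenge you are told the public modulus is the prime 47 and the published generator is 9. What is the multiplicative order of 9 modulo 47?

23

Since 9 ∈ (Z/47Z)^×, its order divides φ(47) = 47 − 1 = 46 = 2 · 23.
Divisors of 46: 1, 2, 23, 46.
Check 9^d mod 47 for each divisor in increasing order:
9^1 ≡ 9
9^2 ≡ 34
9^23 ≡ 1
Hence ord(9) = 23.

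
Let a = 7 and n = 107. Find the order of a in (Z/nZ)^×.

106

Since 7 ∈ (Z/107Z)^×, its order divides φ(107) = 107 − 1 = 106 = 2 · 53.
Divisors of 106: 1, 2, 53, 106.
Compute 7^d (mod 107) for the divisors d until we hit 1:
7^1 ≡ 7 (mod 107)
7^2 ≡ 49 (mod 107)
7^53 ≡ 106 (mod 107)
7^106 ≡ 1 (mod 107) ✓
So ord_107(7) = 106.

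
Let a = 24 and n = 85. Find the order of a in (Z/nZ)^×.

16

ord(24) | φ(85) = φ(5·17) = (5−1)·(17−1) = 4·16 = 64 = 2^6.
Divisors of 64: 1, 2, 4, 8, 16, 32, 64.
Check 24^d mod 85 for each divisor in increasing order:
24^1 ≡ 24 (mod 85)
24^2 ≡ 66 (mod 85)
24^4 ≡ 21 (mod 85)
24^8 ≡ 16 (mod 85)
24^16 ≡ 1 (mod 85) ✓
Hence ord(24) = 16.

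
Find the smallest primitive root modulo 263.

5

φ(263) = 263 − 1 = 262 = 2 · 131.
Test candidates g = 2, 3, … against the prime factors q ∈ {2, 131} of φ(263): g is a generator iff g^(262/q) ≢ 1 for every such q.
g = 2: 2^131 ≡ 1 — hits 1, so not a primitive root.
g = 3: 3^131 ≡ 1 — hits 1, so not a primitive root.
g = 4: 4^131 ≡ 1 — hits 1, so not a primitive root.
g = 5: 5^131 ≡ 262; 5^2 ≡ 25 — none is 1, so 5 is a primitive root.
Hence the least primitive root of 263 is 5.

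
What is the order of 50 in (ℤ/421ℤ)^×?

420

The order of 50 must divide φ(421) = 421 − 1 = 420 = 2^2 · 3 · 5 · 7.
Divisors of 420: 1, 2, 3, 4, 5, 6, 7, 10, 12, 14, 15, 20, 21, 28, 30, 35, 42, 60, 70, 84, 105, 140, 210, 420.
Check 50^d mod 421 for each divisor in increasing order:
50^1 ≡ 50
50^2 ≡ 395
50^3 ≡ 384
50^4 ≡ 255
50^5 ≡ 120
50^6 ≡ 106
50^7 ≡ 248
50^10 ≡ 86
50^12 ≡ 290
50^14 ≡ 38
50^15 ≡ 216
50^20 ≡ 239
50^21 ≡ 162
50^28 ≡ 181
50^30 ≡ 346
50^35 ≡ 262
50^42 ≡ 142
50^60 ≡ 152
50^70 ≡ 21
50^84 ≡ 377
50^105 ≡ 29
50^140 ≡ 20
50^210 ≡ 420
50^420 ≡ 1
Therefore the multiplicative order of 50 modulo 421 is 420.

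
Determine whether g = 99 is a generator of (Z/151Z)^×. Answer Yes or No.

No

φ(151) = 151 − 1 = 150 = 2 · 3 · 5^2.
99 is a primitive root mod 151 iff 99^(φ(151)/q) ≢ 1 for every prime q | φ(151), i.e. q ∈ {2, 3, 5}.
99^75 ≡ 1 (mod 151)  [q = 2: ≡ 1 ✗]
99^50 ≡ 32 (mod 151)  [q = 3: ≢ 1 ✓]
99^30 ≡ 59 (mod 151)  [q = 5: ≢ 1 ✓]
99^75 ≡ 1 shows ord(99) | 75, strictly less than φ(151); not a primitive root.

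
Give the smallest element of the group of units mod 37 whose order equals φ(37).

φ(37) = 37 − 1 = 36 = 2^2 · 3^2.
Test candidates g = 2, 3, … against the prime factors q ∈ {2, 3} of φ(37): g is a generator iff g^(36/q) ≢ 1 for every such q.
g = 2: 2^18 ≡ 36; 2^12 ≡ 26 — none is 1, so 2 is a primitive root.
So 2 is the smallest generator of (Z/37Z)^×.

2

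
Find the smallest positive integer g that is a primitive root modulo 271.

φ(271) = 271 − 1 = 270 = 2 · 3^3 · 5.
g is a primitive root iff g^(270/q) ≢ 1 (mod 271) for each prime q ∈ {2, 3, 5}.
g = 2: 2^135 ≡ 1 — hits 1, so not a primitive root.
g = 3: 3^135 ≡ 270; 3^90 ≡ 1 — hits 1, so not a primitive root.
g = 4: 4^135 ≡ 1 — hits 1, so not a primitive root.
g = 5: 5^135 ≡ 1 — hits 1, so not a primitive root.
g = 6: 6^135 ≡ 270; 6^90 ≡ 242; 6^54 ≡ 10 — none is 1, so 6 is a primitive root.
Hence the least primitive root of 271 is 6.

6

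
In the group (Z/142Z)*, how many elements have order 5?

4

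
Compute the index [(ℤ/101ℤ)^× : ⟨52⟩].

ord(52) | φ(101) = 101 − 1 = 100 = 2^2 · 5^2.
Divisors of 100: 1, 2, 4, 5, 10, 20, 25, 50, 100.
Evaluate successive powers at the divisors of 100:
52^1 ≡ 52 (mod 101)
52^2 ≡ 78 (mod 101)
52^4 ≡ 24 (mod 101)
52^5 ≡ 36 (mod 101)
52^10 ≡ 84 (mod 101)
52^20 ≡ 87 (mod 101)
52^25 ≡ 1 (mod 101) ✓
Thus |⟨52⟩| = ord(52) = 25.
The index is φ(101) / ord(52) = 100 / 25 = 4.

4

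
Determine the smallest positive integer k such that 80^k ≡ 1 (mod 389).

97

The order of 80 must divide φ(389) = 389 − 1 = 388 = 2^2 · 97.
Divisors of 388: 1, 2, 4, 97, 194, 388.
Evaluate successive powers at the divisors of 388:
80^1 ≡ 80 (mod 389)
80^2 ≡ 176 (mod 389)
80^4 ≡ 245 (mod 389)
80^97 ≡ 1 (mod 389) ✓
Therefore the multiplicative order of 80 modulo 389 is 97.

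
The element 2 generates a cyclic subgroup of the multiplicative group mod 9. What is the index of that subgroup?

ord(2) | φ(9) = φ(3^2) = 3·(3−1) = 6 = 2 · 3.
Divisors of 6: 1, 2, 3, 6.
Test each divisor d:
2^1 ≡ 2 (mod 9)
2^2 ≡ 4 (mod 9)
2^3 ≡ 8 (mod 9)
2^6 ≡ 1 (mod 9) ✓
The order of 2 is 6, so the subgroup it generates has 6 elements.
The index is φ(9) / ord(2) = 6 / 6 = 1.

1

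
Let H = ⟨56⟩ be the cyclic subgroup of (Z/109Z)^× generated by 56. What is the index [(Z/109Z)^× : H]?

1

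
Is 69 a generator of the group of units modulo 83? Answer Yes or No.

No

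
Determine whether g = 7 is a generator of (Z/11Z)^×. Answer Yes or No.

Yes

φ(11) = 11 − 1 = 10 = 2 · 5.
It suffices to check that the order of 7 is not a proper divisor of 10: compute 7^(10/q) for q ∈ {2, 5}.
7^5 ≡ 10 (mod 11)  [q = 2: ≢ 1 ✓]
7^2 ≡ 5 (mod 11)  [q = 5: ≢ 1 ✓]
Every test exponent gives a nontrivial residue, hence 7 generates the full group.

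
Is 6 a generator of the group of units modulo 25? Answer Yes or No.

No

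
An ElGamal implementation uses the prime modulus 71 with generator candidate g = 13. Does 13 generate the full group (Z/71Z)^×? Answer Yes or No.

Yes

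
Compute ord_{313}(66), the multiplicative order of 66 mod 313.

156

The order of 66 must divide φ(313) = 313 − 1 = 312 = 2^3 · 3 · 13.
Divisors of 312: 1, 2, 3, 4, 6, 8, 12, 13, 24, 26, 39, 52, 78, 104, 156, 312.
Test each divisor d:
66^1 ≡ 66
66^2 ≡ 287
66^3 ≡ 162
66^4 ≡ 50
66^6 ≡ 265
66^8 ≡ 309
66^12 ≡ 113
66^13 ≡ 259
66^24 ≡ 249
66^26 ≡ 99
66^39 ≡ 288
66^52 ≡ 98
66^78 ≡ 312
66^104 ≡ 214
66^156 ≡ 1
So ord_313(66) = 156.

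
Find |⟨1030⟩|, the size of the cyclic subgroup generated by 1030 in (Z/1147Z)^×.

60

The order of 1030 must divide φ(1147) = φ(31·37) = (31−1)·(37−1) = 30·36 = 1080 = 2^3 · 3^3 · 5.
Divisors of 1080: 1, 2, 3, 4, 5, 6, 8, 9, 10, 12, 15, 18, 20, 24, 27, 30, 36, 40, 45, 54, 60, 72, 90, 108, 120, 135, 180, 216, 270, 360, 540, 1080.
Test each divisor d:
1030^1 ≡ 1030
1030^2 ≡ 1072
1030^3 ≡ 746
1030^4 ≡ 1037
1030^5 ≡ 253
1030^6 ≡ 221
1030^8 ≡ 630
1030^9 ≡ 845
1030^10 ≡ 924
1030^12 ≡ 667
1030^15 ≡ 931
1030^18 ≡ 591
1030^20 ≡ 408
1030^24 ≡ 1000
1030^27 ≡ 450
1030^30 ≡ 776
1030^36 ≡ 593
1030^40 ≡ 149
1030^45 ≡ 993
1030^54 ≡ 628
1030^60 ≡ 1
Hence ord(1030) = 60.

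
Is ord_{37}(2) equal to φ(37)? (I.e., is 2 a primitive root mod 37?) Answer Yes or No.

φ(37) = 37 − 1 = 36 = 2^2 · 3^2.
2 is a primitive root mod 37 iff 2^(φ(37)/q) ≢ 1 for every prime q | φ(37), i.e. q ∈ {2, 3}.
2^18 ≡ 36 (mod 37)  [q = 2: ≢ 1 ✓]
2^12 ≡ 26 (mod 37)  [q = 3: ≢ 1 ✓]
Every test exponent gives a nontrivial residue, hence 2 generates the full group.

Yes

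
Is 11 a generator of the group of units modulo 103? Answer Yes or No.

Yes

φ(103) = 103 − 1 = 102 = 2 · 3 · 17.
It suffices to check that the order of 11 is not a proper divisor of 102: compute 11^(102/q) for q ∈ {2, 3, 17}.
11^51 ≡ 102 (mod 103)  [q = 2: ≢ 1 ✓]
11^34 ≡ 56 (mod 103)  [q = 3: ≢ 1 ✓]
11^6 ≡ 64 (mod 103)  [q = 17: ≢ 1 ✓]
All checks pass, so 11 has order 102 and is a primitive root modulo 103.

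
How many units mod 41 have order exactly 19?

0

φ(41) = 41 − 1 = 40 = 2^3 · 5.
In a cyclic group of order 40, there are φ(d) elements of order d for each divisor d of 40, and zero for non-divisors.
19 does not divide 40, so no element of (Z/41Z)^× has order 19.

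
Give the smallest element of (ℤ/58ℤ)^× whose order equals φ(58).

3

φ(58) = φ(2)·φ(29) = 1·28 = 28 = 2^2 · 7.
g is a primitive root iff g^(28/q) ≢ 1 (mod 58) for each prime q ∈ {2, 7}.
g = 2: gcd(2, 58) = 2 > 1, not a unit — skip.
g = 3: 3^14 ≡ 57; 3^4 ≡ 23 — none is 1, so 3 is a primitive root.
Hence the least primitive root of 58 is 3.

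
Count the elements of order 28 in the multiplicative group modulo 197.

φ(197) = 197 − 1 = 196 = 2^2 · 7^2.
Since (Z/197Z)^× is cyclic of order 196, the number of elements of order d is φ(d) when d | 196 and 0 otherwise.
28 = 2^2 · 7 divides 196, and φ(28) = 12.

12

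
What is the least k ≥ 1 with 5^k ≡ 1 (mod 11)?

5

The order of 5 must divide φ(11) = 11 − 1 = 10 = 2 · 5.
Divisors of 10: 1, 2, 5, 10.
Compute 5^d (mod 11) for the divisors d until we hit 1:
5^1 ≡ 5 (mod 11)
5^2 ≡ 3 (mod 11)
5^5 ≡ 1 (mod 11) ✓
The smallest such exponent is 5, so the order of 5 is 5.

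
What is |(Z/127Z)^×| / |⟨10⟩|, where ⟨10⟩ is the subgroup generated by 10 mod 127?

3

Since 10 ∈ (Z/127Z)^×, its order divides φ(127) = 127 − 1 = 126 = 2 · 3^2 · 7.
Divisors of 126: 1, 2, 3, 6, 7, 9, 14, 18, 21, 42, 63, 126.
Compute 10^d (mod 127) for the divisors d until we hit 1:
10^1 ≡ 10
10^2 ≡ 100
10^3 ≡ 111
10^6 ≡ 2
10^7 ≡ 20
10^9 ≡ 95
10^14 ≡ 19
10^18 ≡ 8
10^21 ≡ 126
10^42 ≡ 1
So ord_127(10) = 42, hence |⟨10⟩| = 42.
The index is φ(127) / ord(10) = 126 / 42 = 3.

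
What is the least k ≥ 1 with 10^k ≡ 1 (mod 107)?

53

ord(10) | φ(107) = 107 − 1 = 106 = 2 · 53.
Divisors of 106: 1, 2, 53, 106.
Test each divisor d:
10^1 ≡ 10
10^2 ≡ 100
10^53 ≡ 1
The smallest such exponent is 53, so the order of 10 is 53.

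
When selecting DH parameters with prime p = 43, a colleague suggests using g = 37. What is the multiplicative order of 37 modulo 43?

Since 37 ∈ (Z/43Z)^×, its order divides φ(43) = 43 − 1 = 42 = 2 · 3 · 7.
Divisors of 42: 1, 2, 3, 6, 7, 14, 21, 42.
Compute 37^d (mod 43) for the divisors d until we hit 1:
37^1 ≡ 37 (mod 43)
37^2 ≡ 36 (mod 43)
37^3 ≡ 42 (mod 43)
37^6 ≡ 1 (mod 43) ✓
So ord_43(37) = 6.

6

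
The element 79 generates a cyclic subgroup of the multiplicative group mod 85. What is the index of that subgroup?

The order of 79 must divide φ(85) = φ(5·17) = (5−1)·(17−1) = 4·16 = 64 = 2^6.
Divisors of 64: 1, 2, 4, 8, 16, 32, 64.
Check 79^d mod 85 for each divisor in increasing order:
79^1 ≡ 79 (mod 85)
79^2 ≡ 36 (mod 85)
79^4 ≡ 21 (mod 85)
79^8 ≡ 16 (mod 85)
79^16 ≡ 1 (mod 85) ✓
So ord_85(79) = 16, hence |⟨79⟩| = 16.
[(Z/85Z)^× : ⟨79⟩] = 64/16 = 4.

4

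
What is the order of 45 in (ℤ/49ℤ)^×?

42

The order of 45 must divide φ(49) = φ(7^2) = 7·(7−1) = 42 = 2 · 3 · 7.
Divisors of 42: 1, 2, 3, 6, 7, 14, 21, 42.
Evaluate successive powers at the divisors of 42:
45^1 ≡ 45 (mod 49)
45^2 ≡ 16 (mod 49)
45^3 ≡ 34 (mod 49)
45^6 ≡ 29 (mod 49)
45^7 ≡ 31 (mod 49)
45^14 ≡ 30 (mod 49)
45^21 ≡ 48 (mod 49)
45^42 ≡ 1 (mod 49) ✓
So ord_49(45) = 42.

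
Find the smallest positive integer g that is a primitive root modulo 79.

3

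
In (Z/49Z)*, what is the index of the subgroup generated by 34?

3

Since 34 ∈ (Z/49Z)^×, its order divides φ(49) = φ(7^2) = 7·(7−1) = 42 = 2 · 3 · 7.
Divisors of 42: 1, 2, 3, 6, 7, 14, 21, 42.
Evaluate successive powers at the divisors of 42:
34^1 ≡ 34 (mod 49)
34^2 ≡ 29 (mod 49)
34^3 ≡ 6 (mod 49)
34^6 ≡ 36 (mod 49)
34^7 ≡ 48 (mod 49)
34^14 ≡ 1 (mod 49) ✓
Thus |⟨34⟩| = ord(34) = 14.
Index = |(Z/49Z)^×| / |⟨34⟩| = 42 / 14 = 3.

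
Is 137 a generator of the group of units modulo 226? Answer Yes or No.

φ(226) = φ(2)·φ(113) = 1·112 = 112 = 2^4 · 7.
137 is a primitive root mod 226 iff 137^(φ(226)/q) ≢ 1 for every prime q | φ(226), i.e. q ∈ {2, 7}.
137^56 ≡ 225 (mod 226)  [q = 2: ≢ 1 ✓]
137^16 ≡ 141 (mod 226)  [q = 7: ≢ 1 ✓]
None equal 1, so ord_226(137) = 112: 137 is a primitive root.

Yes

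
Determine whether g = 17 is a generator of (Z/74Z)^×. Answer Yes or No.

Yes

φ(74) = φ(2)·φ(37) = 1·36 = 36 = 2^2 · 3^2.
Test 17^(36/q) mod 74 for each prime factor q of 36:
17^18 ≡ 73 (mod 74)  [q = 2: ≢ 1 ✓]
17^12 ≡ 63 (mod 74)  [q = 3: ≢ 1 ✓]
All checks pass, so 17 has order 36 and is a primitive root modulo 74.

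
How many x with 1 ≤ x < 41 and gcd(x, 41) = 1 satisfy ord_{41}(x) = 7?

φ(41) = 41 − 1 = 40 = 2^3 · 5.
Since (Z/41Z)^× is cyclic of order 40, the number of elements of order d is φ(d) when d | 40 and 0 otherwise.
Since 7 ∤ 40, the count is 0.

0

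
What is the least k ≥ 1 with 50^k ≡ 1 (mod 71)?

35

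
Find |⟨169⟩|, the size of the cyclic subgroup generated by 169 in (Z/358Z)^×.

ord(169) | φ(358) = φ(2)·φ(179) = 1·178 = 178 = 2 · 89.
Divisors of 178: 1, 2, 89, 178.
Test each divisor d:
169^1 ≡ 169
169^2 ≡ 279
169^89 ≡ 1
The smallest such exponent is 89, so the order of 169 is 89.

89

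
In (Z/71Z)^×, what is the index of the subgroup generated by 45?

By Lagrange's theorem, ord_71(45) divides φ(71) = 71 − 1 = 70 = 2 · 5 · 7.
Divisors of 70: 1, 2, 5, 7, 10, 14, 35, 70.
Test each divisor d:
45^1 ≡ 45 (mod 71)
45^2 ≡ 37 (mod 71)
45^5 ≡ 48 (mod 71)
45^7 ≡ 1 (mod 71) ✓
The order of 45 is 7, so the subgroup it generates has 7 elements.
The index is φ(71) / ord(45) = 70 / 7 = 10.

10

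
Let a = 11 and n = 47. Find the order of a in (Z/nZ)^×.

Since 11 ∈ (Z/47Z)^×, its order divides φ(47) = 47 − 1 = 46 = 2 · 23.
Divisors of 46: 1, 2, 23, 46.
Check 11^d mod 47 for each divisor in increasing order:
11^1 ≡ 11 (mod 47)
11^2 ≡ 27 (mod 47)
11^23 ≡ 46 (mod 47)
11^46 ≡ 1 (mod 47) ✓
Hence ord(11) = 46.

46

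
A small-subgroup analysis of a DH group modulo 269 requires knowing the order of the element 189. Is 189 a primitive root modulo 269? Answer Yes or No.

No

φ(269) = 269 − 1 = 268 = 2^2 · 67.
189 is a primitive root mod 269 iff 189^(φ(269)/q) ≢ 1 for every prime q | φ(269), i.e. q ∈ {2, 67}.
189^134 ≡ 1 (mod 269)  [q = 2: ≡ 1 ✗]
189^4 ≡ 177 (mod 269)  [q = 67: ≢ 1 ✓]
189^134 ≡ 1 shows ord(189) | 134, strictly less than φ(269); not a primitive root.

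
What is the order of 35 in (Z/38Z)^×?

ord(35) | φ(38) = φ(2)·φ(19) = 1·18 = 18 = 2 · 3^2.
Divisors of 18: 1, 2, 3, 6, 9, 18.
Check 35^d mod 38 for each divisor in increasing order:
35^1 ≡ 35 (mod 38)
35^2 ≡ 9 (mod 38)
35^3 ≡ 11 (mod 38)
35^6 ≡ 7 (mod 38)
35^9 ≡ 1 (mod 38) ✓
Therefore the multiplicative order of 35 modulo 38 is 9.

9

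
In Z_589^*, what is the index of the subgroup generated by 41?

ord(41) | φ(589) = φ(19·31) = (19−1)·(31−1) = 18·30 = 540 = 2^2 · 3^3 · 5.
Divisors of 540: 1, 2, 3, 4, 5, 6, 9, 10, 12, 15, 18, 20, 27, 30, 36, 45, 54, 60, 90, 108, 135, 180, 270, 540.
Check 41^d mod 589 for each divisor in increasing order:
41^1 ≡ 41 (mod 589)
41^2 ≡ 503 (mod 589)
41^3 ≡ 8 (mod 589)
41^4 ≡ 328 (mod 589)
41^5 ≡ 490 (mod 589)
41^6 ≡ 64 (mod 589)
41^9 ≡ 512 (mod 589)
41^10 ≡ 377 (mod 589)
41^12 ≡ 562 (mod 589)
41^15 ≡ 373 (mod 589)
41^18 ≡ 39 (mod 589)
41^20 ≡ 180 (mod 589)
41^27 ≡ 531 (mod 589)
41^30 ≡ 125 (mod 589)
41^36 ≡ 343 (mod 589)
41^45 ≡ 94 (mod 589)
41^54 ≡ 419 (mod 589)
41^60 ≡ 311 (mod 589)
41^90 ≡ 1 (mod 589) ✓
The order of 41 is 90, so the subgroup it generates has 90 elements.
[(Z/589Z)^× : ⟨41⟩] = 540/90 = 6.

6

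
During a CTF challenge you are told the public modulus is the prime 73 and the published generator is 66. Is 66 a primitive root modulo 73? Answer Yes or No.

No

φ(73) = 73 − 1 = 72 = 2^3 · 3^2.
Test 66^(72/q) mod 73 for each prime factor q of 72:
66^36 ≡ 72 (mod 73)  [q = 2: ≢ 1 ✓]
66^24 ≡ 1 (mod 73)  [q = 3: ≡ 1 ✗]
Since 66^24 ≡ 1, the order of 66 divides 24 < 72, so 66 is not a primitive root.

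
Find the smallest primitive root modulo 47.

5

φ(47) = 47 − 1 = 46 = 2 · 23.
Test candidates g = 2, 3, … against the prime factors q ∈ {2, 23} of φ(47): g is a generator iff g^(46/q) ≢ 1 for every such q.
g = 2: 2^23 ≡ 1 — hits 1, so not a primitive root.
g = 3: 3^23 ≡ 1 — hits 1, so not a primitive root.
g = 4: 4^23 ≡ 1 — hits 1, so not a primitive root.
g = 5: 5^23 ≡ 46; 5^2 ≡ 25 — none is 1, so 5 is a primitive root.
So 5 is the smallest generator of (Z/47Z)^×.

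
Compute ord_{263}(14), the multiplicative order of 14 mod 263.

262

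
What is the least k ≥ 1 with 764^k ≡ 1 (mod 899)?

420

By Lagrange's theorem, ord_899(764) divides φ(899) = φ(29·31) = (29−1)·(31−1) = 28·30 = 840 = 2^3 · 3 · 5 · 7.
Divisors of 840: 1, 2, 3, 4, 5, 6, 7, 8, 10, 12, 14, 15, 20, 21, 24, 28, 30, 35, 40, 42, 56, 60, 70, 84, 105, 120, 140, 168, 210, 280, 420, 840.
Check 764^d mod 899 for each divisor in increasing order:
764^1 ≡ 764 (mod 899)
764^2 ≡ 245 (mod 899)
764^3 ≡ 188 (mod 899)
764^4 ≡ 691 (mod 899)
764^5 ≡ 211 (mod 899)
764^6 ≡ 283 (mod 899)
764^7 ≡ 452 (mod 899)
764^8 ≡ 112 (mod 899)
764^10 ≡ 470 (mod 899)
764^12 ≡ 78 (mod 899)
764^14 ≡ 231 (mod 899)
764^15 ≡ 280 (mod 899)
764^20 ≡ 645 (mod 899)
764^21 ≡ 128 (mod 899)
764^24 ≡ 690 (mod 899)
764^28 ≡ 320 (mod 899)
764^30 ≡ 187 (mod 899)
764^35 ≡ 800 (mod 899)
764^40 ≡ 687 (mod 899)
764^42 ≡ 202 (mod 899)
764^56 ≡ 813 (mod 899)
764^60 ≡ 807 (mod 899)
764^70 ≡ 811 (mod 899)
764^84 ≡ 349 (mod 899)
764^105 ≡ 621 (mod 899)
764^120 ≡ 373 (mod 899)
764^140 ≡ 552 (mod 899)
764^168 ≡ 436 (mod 899)
764^210 ≡ 869 (mod 899)
764^280 ≡ 842 (mod 899)
764^420 ≡ 1 (mod 899) ✓
Therefore the multiplicative order of 764 modulo 899 is 420.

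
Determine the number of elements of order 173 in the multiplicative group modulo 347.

φ(347) = 347 − 1 = 346 = 2 · 173.
In a cyclic group of order 346, there are φ(d) elements of order d for each divisor d of 346, and zero for non-divisors.
173 | 346, and φ(173) = 173 − 1 = 172.

172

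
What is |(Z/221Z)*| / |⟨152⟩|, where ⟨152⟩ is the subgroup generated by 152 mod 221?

32

Since 152 ∈ (Z/221Z)^×, its order divides φ(221) = φ(13·17) = (13−1)·(17−1) = 12·16 = 192 = 2^6 · 3.
Divisors of 192: 1, 2, 3, 4, 6, 8, 12, 16, 24, 32, 48, 64, 96, 192.
Evaluate successive powers at the divisors of 192:
152^1 ≡ 152 (mod 221)
152^2 ≡ 120 (mod 221)
152^3 ≡ 118 (mod 221)
152^4 ≡ 35 (mod 221)
152^6 ≡ 1 (mod 221) ✓
Thus |⟨152⟩| = ord(152) = 6.
The index is φ(221) / ord(152) = 192 / 6 = 32.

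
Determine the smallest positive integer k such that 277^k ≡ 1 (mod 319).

70

ord(277) | φ(319) = φ(11·29) = (11−1)·(29−1) = 10·28 = 280 = 2^3 · 5 · 7.
Divisors of 280: 1, 2, 4, 5, 7, 8, 10, 14, 20, 28, 35, 40, 56, 70, 140, 280.
Compute 277^d (mod 319) for the divisors d until we hit 1:
277^1 ≡ 277 (mod 319)
277^2 ≡ 169 (mod 319)
277^4 ≡ 170 (mod 319)
277^5 ≡ 197 (mod 319)
277^7 ≡ 117 (mod 319)
277^8 ≡ 190 (mod 319)
277^10 ≡ 210 (mod 319)
277^14 ≡ 291 (mod 319)
277^20 ≡ 78 (mod 319)
277^28 ≡ 146 (mod 319)
277^35 ≡ 175 (mod 319)
277^40 ≡ 23 (mod 319)
277^56 ≡ 262 (mod 319)
277^70 ≡ 1 (mod 319) ✓
Therefore the multiplicative order of 277 modulo 319 is 70.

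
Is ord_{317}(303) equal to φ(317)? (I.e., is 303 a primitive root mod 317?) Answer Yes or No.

Yes

φ(317) = 317 − 1 = 316 = 2^2 · 79.
303 is a primitive root mod 317 iff 303^(φ(317)/q) ≢ 1 for every prime q | φ(317), i.e. q ∈ {2, 79}.
303^158 ≡ 316 (mod 317)  [q = 2: ≢ 1 ✓]
303^4 ≡ 59 (mod 317)  [q = 79: ≢ 1 ✓]
None equal 1, so ord_317(303) = 316: 303 is a primitive root.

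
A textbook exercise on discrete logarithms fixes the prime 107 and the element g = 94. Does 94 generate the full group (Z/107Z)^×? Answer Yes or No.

Yes

φ(107) = 107 − 1 = 106 = 2 · 53.
An element g generates (Z/107Z)^× iff g^(106/q) ≢ 1 (mod 107) for each prime q ∈ {2, 53}.
94^53 ≡ 106 (mod 107)  [q = 2: ≢ 1 ✓]
94^2 ≡ 62 (mod 107)  [q = 53: ≢ 1 ✓]
Every test exponent gives a nontrivial residue, hence 94 generates the full group.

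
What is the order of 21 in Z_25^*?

Since 21 ∈ (Z/25Z)^×, its order divides φ(25) = φ(5^2) = 5·(5−1) = 20 = 2^2 · 5.
Divisors of 20: 1, 2, 4, 5, 10, 20.
Compute 21^d (mod 25) for the divisors d until we hit 1:
21^1 ≡ 21 (mod 25)
21^2 ≡ 16 (mod 25)
21^4 ≡ 6 (mod 25)
21^5 ≡ 1 (mod 25) ✓
Therefore the multiplicative order of 21 modulo 25 is 5.

5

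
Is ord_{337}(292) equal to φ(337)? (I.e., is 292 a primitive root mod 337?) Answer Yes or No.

φ(337) = 337 − 1 = 336 = 2^4 · 3 · 7.
292 is a primitive root mod 337 iff 292^(φ(337)/q) ≢ 1 for every prime q | φ(337), i.e. q ∈ {2, 3, 7}.
292^168 ≡ 336 (mod 337)  [q = 2: ≢ 1 ✓]
292^112 ≡ 128 (mod 337)  [q = 3: ≢ 1 ✓]
292^48 ≡ 64 (mod 337)  [q = 7: ≢ 1 ✓]
Every test exponent gives a nontrivial residue, hence 292 generates the full group.

Yes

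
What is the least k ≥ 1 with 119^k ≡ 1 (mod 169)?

156

The order of 119 must divide φ(169) = φ(13^2) = 13·(13−1) = 156 = 2^2 · 3 · 13.
Divisors of 156: 1, 2, 3, 4, 6, 12, 13, 26, 39, 52, 78, 156.
Evaluate successive powers at the divisors of 156:
119^1 ≡ 119
119^2 ≡ 134
119^3 ≡ 60
119^4 ≡ 42
119^6 ≡ 51
119^12 ≡ 66
119^13 ≡ 80
119^26 ≡ 147
119^39 ≡ 99
119^52 ≡ 146
119^78 ≡ 168
119^156 ≡ 1
The smallest such exponent is 156, so the order of 119 is 156.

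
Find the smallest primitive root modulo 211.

2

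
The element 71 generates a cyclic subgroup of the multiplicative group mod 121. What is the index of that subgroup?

By Lagrange's theorem, ord_121(71) divides φ(121) = φ(11^2) = 11·(11−1) = 110 = 2 · 5 · 11.
Divisors of 110: 1, 2, 5, 10, 11, 22, 55, 110.
Check 71^d mod 121 for each divisor in increasing order:
71^1 ≡ 71 (mod 121)
71^2 ≡ 80 (mod 121)
71^5 ≡ 45 (mod 121)
71^10 ≡ 89 (mod 121)
71^11 ≡ 27 (mod 121)
71^22 ≡ 3 (mod 121)
71^55 ≡ 1 (mod 121) ✓
Thus |⟨71⟩| = ord(71) = 55.
Index = |(Z/121Z)^×| / |⟨71⟩| = 110 / 55 = 2.

2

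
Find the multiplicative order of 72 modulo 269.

By Lagrange's theorem, ord_269(72) divides φ(269) = 269 − 1 = 268 = 2^2 · 67.
Divisors of 268: 1, 2, 4, 67, 134, 268.
Compute 72^d (mod 269) for the divisors d until we hit 1:
72^1 ≡ 72 (mod 269)
72^2 ≡ 73 (mod 269)
72^4 ≡ 218 (mod 269)
72^67 ≡ 187 (mod 269)
72^134 ≡ 268 (mod 269)
72^268 ≡ 1 (mod 269) ✓
Hence ord(72) = 268.

268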